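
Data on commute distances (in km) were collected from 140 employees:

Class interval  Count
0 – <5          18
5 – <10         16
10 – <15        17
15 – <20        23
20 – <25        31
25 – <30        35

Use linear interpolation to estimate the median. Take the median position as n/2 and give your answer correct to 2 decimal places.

19.13

Cumulative frequencies: 18, 34, 51, 74, 105, 140
n = 140; position = n/2 = 70.
This falls in the class 15 – <20: L = 15, F = 51, f = 23, h = 5.
Median ≈ 15 + ((70 − 51) / 23) × 5 = 19.1304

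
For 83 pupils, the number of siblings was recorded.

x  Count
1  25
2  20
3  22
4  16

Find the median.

2

Cumulative frequencies: 25, 45, 67, 83
n = 83, so the median is the value in position (n+1)/2 = 42.
Position 42 falls at value 2.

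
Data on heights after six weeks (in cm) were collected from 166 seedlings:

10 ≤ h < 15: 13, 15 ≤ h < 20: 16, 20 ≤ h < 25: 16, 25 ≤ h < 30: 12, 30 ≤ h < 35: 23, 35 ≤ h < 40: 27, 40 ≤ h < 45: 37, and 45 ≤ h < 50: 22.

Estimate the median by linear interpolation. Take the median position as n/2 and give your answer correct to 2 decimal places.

Cumulative frequencies: 13, 29, 45, 57, 80, 107, 144, 166
n = 166; position = n/2 = 83.
This falls in the class 35 ≤ h < 40: L = 35, F = 80, f = 27, h = 5.
Median ≈ 35 + ((83 − 80) / 27) × 5 = 35.5556

35.56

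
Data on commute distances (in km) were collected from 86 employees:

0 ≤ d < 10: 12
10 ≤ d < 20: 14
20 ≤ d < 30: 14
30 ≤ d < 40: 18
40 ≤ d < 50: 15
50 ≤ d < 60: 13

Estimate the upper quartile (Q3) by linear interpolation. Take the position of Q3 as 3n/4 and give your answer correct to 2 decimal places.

44.33

Cumulative frequencies: 12, 26, 40, 58, 73, 86
n = 86; position = 3n/4 = 64.5.
This falls in the class 40 ≤ d < 50: L = 40, F = 58, f = 15, h = 10.
Upper quartile ≈ 40 + ((64.5 − 58) / 15) × 10 = 44.3333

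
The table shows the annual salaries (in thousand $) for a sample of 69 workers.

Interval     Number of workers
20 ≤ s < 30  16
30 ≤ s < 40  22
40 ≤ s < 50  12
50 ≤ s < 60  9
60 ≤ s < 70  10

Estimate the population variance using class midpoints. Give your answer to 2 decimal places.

182.52

Midpoints: 25, 35, 45, 55, 65
n = 69, Σfm = 2855, mean = 41.3768
Σfm² = 130725
Σf(m − x̄)² = Σfm² − (Σfm)²/n = 130725 − 2855²/69 = 12594.2029
Population variance = 12594.2029 / 69 = 182.5247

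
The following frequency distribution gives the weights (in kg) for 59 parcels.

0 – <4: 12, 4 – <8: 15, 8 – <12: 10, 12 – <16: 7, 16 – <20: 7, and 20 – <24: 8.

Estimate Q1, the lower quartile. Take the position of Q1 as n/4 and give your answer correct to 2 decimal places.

4.73

Cumulative frequencies: 12, 27, 37, 44, 51, 59
n = 59; position = n/4 = 14.75.
This falls in the class 4 – <8: L = 4, F = 12, f = 15, h = 4.
Lower quartile ≈ 4 + ((14.75 − 12) / 15) × 4 = 4.7333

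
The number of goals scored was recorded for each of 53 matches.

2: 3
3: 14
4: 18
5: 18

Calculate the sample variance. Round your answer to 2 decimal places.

0.84

Values: 2, 3, 4, 5
n = 53, Σfx = 210, mean = 3.9623
Σfx² = 876
Σf(x − x̄)² = Σfx² − (Σfx)²/n = 876 − 210²/53 = 43.9245
Sample variance = 43.9245 / 52 = 0.8447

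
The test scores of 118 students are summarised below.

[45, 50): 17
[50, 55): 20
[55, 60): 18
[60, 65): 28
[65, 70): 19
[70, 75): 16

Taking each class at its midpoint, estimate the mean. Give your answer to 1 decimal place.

Midpoints: 47.5, 52.5, 57.5, 62.5, 67.5, 72.5
Σfm = 17×47.5 + 20×52.5 + 18×57.5 + 28×62.5 + 19×67.5 + 16×72.5 = 7085
n = Σf = 118
Mean = 7085 / 118 = 60.0424

60.0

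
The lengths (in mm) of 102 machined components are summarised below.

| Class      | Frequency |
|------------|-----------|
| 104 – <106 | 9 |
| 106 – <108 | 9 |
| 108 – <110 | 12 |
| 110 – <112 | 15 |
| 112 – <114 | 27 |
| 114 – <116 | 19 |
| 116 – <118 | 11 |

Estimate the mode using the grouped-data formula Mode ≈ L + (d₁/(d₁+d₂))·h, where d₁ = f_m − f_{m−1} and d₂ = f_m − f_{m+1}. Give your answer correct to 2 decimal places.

Modal class: 112 – <114 (highest frequency 27).
d₁ = 27 − 15 = 12, d₂ = 27 − 19 = 8
Mode ≈ 112 + (12/(12+8)) × 2 = 112 + 1.2000 = 113.2000

113.20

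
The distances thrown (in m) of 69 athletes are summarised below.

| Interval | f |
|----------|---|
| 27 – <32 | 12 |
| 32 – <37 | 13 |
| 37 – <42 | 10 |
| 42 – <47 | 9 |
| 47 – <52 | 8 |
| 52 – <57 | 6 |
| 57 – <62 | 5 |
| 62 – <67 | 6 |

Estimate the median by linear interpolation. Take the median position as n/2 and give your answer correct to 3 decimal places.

Cumulative frequencies: 12, 25, 35, 44, 52, 58, 63, 69
n = 69; position = n/2 = 34.5.
This falls in the class 37 – <42: L = 37, F = 25, f = 10, h = 5.
Median ≈ 37 + ((34.5 − 25) / 10) × 5 = 41.7500

41.750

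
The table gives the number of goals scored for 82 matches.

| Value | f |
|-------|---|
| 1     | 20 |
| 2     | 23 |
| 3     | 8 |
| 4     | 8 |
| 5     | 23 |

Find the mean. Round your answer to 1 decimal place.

Values: 1, 2, 3, 4, 5
Σfx = 20×1 + 23×2 + 8×3 + 8×4 + 23×5 = 237
n = Σf = 82
Mean = 237 / 82 = 2.8902

2.9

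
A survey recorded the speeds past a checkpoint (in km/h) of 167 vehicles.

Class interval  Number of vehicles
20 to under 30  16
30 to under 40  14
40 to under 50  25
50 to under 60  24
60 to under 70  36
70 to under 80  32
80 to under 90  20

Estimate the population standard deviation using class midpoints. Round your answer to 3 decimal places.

Midpoints: 25, 35, 45, 55, 65, 75, 85
n = 167, Σfm = 9775, mean = 58.5329
Σfm² = 626975
Σf(m − x̄)² = Σfm² − (Σfm)²/n = 626975 − 9775²/167 = 54815.5689
Population variance = 54815.5689 / 167 = 328.2369
Standard deviation = √328.2369 = 18.1173

18.117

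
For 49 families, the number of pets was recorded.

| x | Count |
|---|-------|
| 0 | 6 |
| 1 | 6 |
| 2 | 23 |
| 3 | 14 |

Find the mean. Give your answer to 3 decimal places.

Values: 0, 1, 2, 3
Σfx = 6×0 + 6×1 + 23×2 + 14×3 = 94
n = Σf = 49
Mean = 94 / 49 = 1.9184

1.918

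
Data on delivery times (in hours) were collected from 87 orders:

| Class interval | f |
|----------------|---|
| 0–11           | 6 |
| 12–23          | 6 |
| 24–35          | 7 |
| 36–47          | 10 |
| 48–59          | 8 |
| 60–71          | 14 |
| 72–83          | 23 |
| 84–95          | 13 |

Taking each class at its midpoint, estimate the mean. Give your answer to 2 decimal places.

58.05

Midpoints: 5.5, 17.5, 29.5, 41.5, 53.5, 65.5, 77.5, 89.5
Σfm = 6×5.5 + 6×17.5 + 7×29.5 + 10×41.5 + 8×53.5 + 14×65.5 + 23×77.5 + 13×89.5 = 5050.5
n = Σf = 87
Mean = 5050.5 / 87 = 58.0517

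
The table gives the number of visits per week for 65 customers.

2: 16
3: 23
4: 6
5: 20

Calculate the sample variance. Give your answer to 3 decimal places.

1.377

Values: 2, 3, 4, 5
n = 65, Σfx = 225, mean = 3.4615
Σfx² = 867
Σf(x − x̄)² = Σfx² − (Σfx)²/n = 867 − 225²/65 = 88.1538
Sample variance = 88.1538 / 64 = 1.3774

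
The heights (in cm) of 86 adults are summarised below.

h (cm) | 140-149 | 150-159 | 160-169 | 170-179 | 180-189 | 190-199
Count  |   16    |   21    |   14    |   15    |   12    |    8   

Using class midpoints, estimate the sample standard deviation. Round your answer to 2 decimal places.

Midpoints: 144.5, 154.5, 164.5, 174.5, 184.5, 194.5
n = 86, Σfm = 14247, mean = 165.6628
Σfm² = 2382081.5
Σf(m − x̄)² = Σfm² − (Σfm)²/n = 2382081.5 − 14247²/86 = 21883.7209
Sample variance = 21883.7209 / 85 = 257.4555
Standard deviation = √257.4555 = 16.0454

16.05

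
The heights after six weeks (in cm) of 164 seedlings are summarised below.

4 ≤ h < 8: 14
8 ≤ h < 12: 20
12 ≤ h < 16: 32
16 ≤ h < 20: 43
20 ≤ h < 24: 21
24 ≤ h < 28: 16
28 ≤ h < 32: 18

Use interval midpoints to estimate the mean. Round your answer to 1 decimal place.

Midpoints: 6, 10, 14, 18, 22, 26, 30
Σfm = 14×6 + 20×10 + 32×14 + 43×18 + 21×22 + 16×26 + 18×30 = 2924
n = Σf = 164
Mean = 2924 / 164 = 17.8293

17.8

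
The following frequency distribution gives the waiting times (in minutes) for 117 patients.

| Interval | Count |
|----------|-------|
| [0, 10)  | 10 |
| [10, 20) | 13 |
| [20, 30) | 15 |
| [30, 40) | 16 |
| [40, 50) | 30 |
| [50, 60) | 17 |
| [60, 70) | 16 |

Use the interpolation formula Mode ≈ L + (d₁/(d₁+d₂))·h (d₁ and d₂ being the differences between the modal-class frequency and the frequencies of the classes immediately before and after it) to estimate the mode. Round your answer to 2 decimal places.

45.19

Modal class: [40, 50) (highest frequency 30).
d₁ = 30 − 16 = 14, d₂ = 30 − 17 = 13
Mode ≈ 40 + (14/(14+13)) × 10 = 40 + 5.1852 = 45.1852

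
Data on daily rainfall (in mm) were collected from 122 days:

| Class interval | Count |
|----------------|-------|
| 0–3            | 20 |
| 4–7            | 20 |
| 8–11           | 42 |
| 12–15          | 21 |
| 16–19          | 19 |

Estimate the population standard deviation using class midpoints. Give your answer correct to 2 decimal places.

5.08

Midpoints: 1.5, 5.5, 9.5, 13.5, 17.5
n = 122, Σfm = 1155, mean = 9.4672
Σfm² = 14086.5
Σf(m − x̄)² = Σfm² − (Σfm)²/n = 14086.5 − 1155²/122 = 3151.8689
Population variance = 3151.8689 / 122 = 25.8350
Standard deviation = √25.8350 = 5.0828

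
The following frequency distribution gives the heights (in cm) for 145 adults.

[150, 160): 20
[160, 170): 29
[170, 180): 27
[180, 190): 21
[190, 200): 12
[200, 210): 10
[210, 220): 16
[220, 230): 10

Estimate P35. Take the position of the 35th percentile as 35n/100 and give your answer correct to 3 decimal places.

Cumulative frequencies: 20, 49, 76, 97, 109, 119, 135, 145
n = 145; position = 35n/100 = 50.75.
This falls in the class [170, 180): L = 170, F = 49, f = 27, h = 10.
35th percentile ≈ 170 + ((50.75 − 49) / 27) × 10 = 170.6481

170.648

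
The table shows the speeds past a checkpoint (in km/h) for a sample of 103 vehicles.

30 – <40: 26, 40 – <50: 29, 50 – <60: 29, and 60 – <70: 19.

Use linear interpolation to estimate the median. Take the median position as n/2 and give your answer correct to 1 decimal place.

Cumulative frequencies: 26, 55, 84, 103
n = 103; position = n/2 = 51.5.
This falls in the class 40 – <50: L = 40, F = 26, f = 29, h = 10.
Median ≈ 40 + ((51.5 − 26) / 29) × 10 = 48.7931

48.8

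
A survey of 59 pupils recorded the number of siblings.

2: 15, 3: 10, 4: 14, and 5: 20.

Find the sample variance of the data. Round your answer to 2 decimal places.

1.43

Values: 2, 3, 4, 5
n = 59, Σfx = 216, mean = 3.6610
Σfx² = 874
Σf(x − x̄)² = Σfx² − (Σfx)²/n = 874 − 216²/59 = 83.2203
Sample variance = 83.2203 / 58 = 1.4348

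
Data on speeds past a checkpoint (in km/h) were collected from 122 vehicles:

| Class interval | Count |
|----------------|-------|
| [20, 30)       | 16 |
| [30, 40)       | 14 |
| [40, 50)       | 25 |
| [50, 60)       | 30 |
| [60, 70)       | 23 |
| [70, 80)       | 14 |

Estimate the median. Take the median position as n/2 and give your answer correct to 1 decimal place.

52.0

Cumulative frequencies: 16, 30, 55, 85, 108, 122
n = 122; position = n/2 = 61.
This falls in the class [50, 60): L = 50, F = 55, f = 30, h = 10.
Median ≈ 50 + ((61 − 55) / 30) × 10 = 52.0000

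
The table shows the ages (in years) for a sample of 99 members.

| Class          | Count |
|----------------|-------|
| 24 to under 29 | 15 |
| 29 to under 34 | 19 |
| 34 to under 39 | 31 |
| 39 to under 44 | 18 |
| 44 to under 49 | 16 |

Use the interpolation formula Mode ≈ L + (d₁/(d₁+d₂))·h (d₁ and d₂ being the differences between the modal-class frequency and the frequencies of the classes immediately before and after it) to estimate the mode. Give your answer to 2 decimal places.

Modal class: 34 to under 39 (highest frequency 31).
d₁ = 31 − 19 = 12, d₂ = 31 − 18 = 13
Mode ≈ 34 + (12/(12+13)) × 5 = 34 + 2.4000 = 36.4000

36.40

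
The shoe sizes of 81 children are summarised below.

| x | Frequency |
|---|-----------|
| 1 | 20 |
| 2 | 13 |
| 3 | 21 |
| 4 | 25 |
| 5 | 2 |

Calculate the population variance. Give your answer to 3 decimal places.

1.468

Values: 1, 2, 3, 4, 5
n = 81, Σfx = 219, mean = 2.7037
Σfx² = 711
Σf(x − x̄)² = Σfx² − (Σfx)²/n = 711 − 219²/81 = 118.8889
Population variance = 118.8889 / 81 = 1.4678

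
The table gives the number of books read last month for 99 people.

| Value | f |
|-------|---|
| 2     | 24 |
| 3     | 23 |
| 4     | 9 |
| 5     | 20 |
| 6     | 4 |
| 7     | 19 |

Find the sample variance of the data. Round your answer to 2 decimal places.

Values: 2, 3, 4, 5, 6, 7
n = 99, Σfx = 410, mean = 4.1414
Σfx² = 2022
Σf(x − x̄)² = Σfx² − (Σfx)²/n = 2022 − 410²/99 = 324.0202
Sample variance = 324.0202 / 98 = 3.3063

3.31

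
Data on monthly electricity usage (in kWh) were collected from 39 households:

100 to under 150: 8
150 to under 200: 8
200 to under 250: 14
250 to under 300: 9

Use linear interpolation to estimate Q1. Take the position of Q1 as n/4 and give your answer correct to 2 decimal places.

Cumulative frequencies: 8, 16, 30, 39
n = 39; position = n/4 = 9.75.
This falls in the class 150 to under 200: L = 150, F = 8, f = 8, h = 50.
Lower quartile ≈ 150 + ((9.75 − 8) / 8) × 50 = 160.9375

160.94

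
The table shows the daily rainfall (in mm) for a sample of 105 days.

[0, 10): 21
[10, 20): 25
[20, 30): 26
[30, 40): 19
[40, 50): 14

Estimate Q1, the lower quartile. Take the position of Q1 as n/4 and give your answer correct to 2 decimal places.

12.10

Cumulative frequencies: 21, 46, 72, 91, 105
n = 105; position = n/4 = 26.25.
This falls in the class [10, 20): L = 10, F = 21, f = 25, h = 10.
Lower quartile ≈ 10 + ((26.25 − 21) / 25) × 10 = 12.1000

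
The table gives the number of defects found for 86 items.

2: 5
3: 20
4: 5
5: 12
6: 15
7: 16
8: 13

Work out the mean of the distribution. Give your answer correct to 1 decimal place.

5.3

Values: 2, 3, 4, 5, 6, 7, 8
Σfx = 5×2 + 20×3 + 5×4 + 12×5 + 15×6 + 16×7 + 13×8 = 456
n = Σf = 86
Mean = 456 / 86 = 5.3023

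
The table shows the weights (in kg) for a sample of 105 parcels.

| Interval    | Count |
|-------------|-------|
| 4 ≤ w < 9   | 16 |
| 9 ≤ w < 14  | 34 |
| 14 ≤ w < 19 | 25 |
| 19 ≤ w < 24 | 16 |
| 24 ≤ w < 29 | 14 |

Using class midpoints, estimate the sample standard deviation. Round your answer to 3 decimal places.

Midpoints: 6.5, 11.5, 16.5, 21.5, 26.5
n = 105, Σfm = 1622.5, mean = 15.4524
Σfm² = 29206.25
Σf(m − x̄)² = Σfm² − (Σfm)²/n = 29206.25 − 1622.5²/105 = 4134.7619
Sample variance = 4134.7619 / 104 = 39.7573
Standard deviation = √39.7573 = 6.3053

6.305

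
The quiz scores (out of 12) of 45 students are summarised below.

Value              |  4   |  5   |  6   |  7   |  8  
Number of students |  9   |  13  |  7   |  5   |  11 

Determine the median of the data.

6

Cumulative frequencies: 9, 22, 29, 34, 45
n = 45, so the median is the value in position (n+1)/2 = 23.
Position 23 falls at value 6.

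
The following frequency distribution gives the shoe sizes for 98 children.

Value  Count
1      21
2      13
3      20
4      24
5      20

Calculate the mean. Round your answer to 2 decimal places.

3.09

Values: 1, 2, 3, 4, 5
Σfx = 21×1 + 13×2 + 20×3 + 24×4 + 20×5 = 303
n = Σf = 98
Mean = 303 / 98 = 3.0918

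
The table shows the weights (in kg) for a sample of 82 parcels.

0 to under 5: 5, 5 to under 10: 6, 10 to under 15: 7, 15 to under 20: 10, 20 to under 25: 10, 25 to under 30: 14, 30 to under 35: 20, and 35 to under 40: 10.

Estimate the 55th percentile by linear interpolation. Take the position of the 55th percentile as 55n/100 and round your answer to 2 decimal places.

Cumulative frequencies: 5, 11, 18, 28, 38, 52, 72, 82
n = 82; position = 55n/100 = 45.1.
This falls in the class 25 to under 30: L = 25, F = 38, f = 14, h = 5.
55th percentile ≈ 25 + ((45.1 − 38) / 14) × 5 = 27.5357

27.54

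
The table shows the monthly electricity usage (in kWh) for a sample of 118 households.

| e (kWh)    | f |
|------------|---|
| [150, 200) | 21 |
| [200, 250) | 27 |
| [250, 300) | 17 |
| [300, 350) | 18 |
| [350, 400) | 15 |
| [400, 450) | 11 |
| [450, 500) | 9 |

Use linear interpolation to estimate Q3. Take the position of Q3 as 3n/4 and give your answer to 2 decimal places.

368.33

Cumulative frequencies: 21, 48, 65, 83, 98, 109, 118
n = 118; position = 3n/4 = 88.5.
This falls in the class [350, 400): L = 350, F = 83, f = 15, h = 50.
Upper quartile ≈ 350 + ((88.5 − 83) / 15) × 50 = 368.3333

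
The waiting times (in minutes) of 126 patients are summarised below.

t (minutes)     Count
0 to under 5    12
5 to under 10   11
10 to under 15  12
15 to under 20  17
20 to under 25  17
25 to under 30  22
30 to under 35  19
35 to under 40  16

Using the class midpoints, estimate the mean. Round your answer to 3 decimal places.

21.944

Midpoints: 2.5, 7.5, 12.5, 17.5, 22.5, 27.5, 32.5, 37.5
Σfm = 12×2.5 + 11×7.5 + 12×12.5 + 17×17.5 + 17×22.5 + 22×27.5 + 19×32.5 + 16×37.5 = 2765
n = Σf = 126
Mean = 2765 / 126 = 21.9444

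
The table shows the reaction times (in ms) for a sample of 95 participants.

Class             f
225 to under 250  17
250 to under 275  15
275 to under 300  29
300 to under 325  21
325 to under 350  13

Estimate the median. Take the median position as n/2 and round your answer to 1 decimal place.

Cumulative frequencies: 17, 32, 61, 82, 95
n = 95; position = n/2 = 47.5.
This falls in the class 275 to under 300: L = 275, F = 32, f = 29, h = 25.
Median ≈ 275 + ((47.5 − 32) / 29) × 25 = 288.3621

288.4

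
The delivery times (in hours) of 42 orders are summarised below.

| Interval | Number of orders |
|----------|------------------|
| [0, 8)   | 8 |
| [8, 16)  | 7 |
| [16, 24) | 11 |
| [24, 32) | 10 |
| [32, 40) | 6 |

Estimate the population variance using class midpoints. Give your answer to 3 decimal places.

111.202

Midpoints: 4, 12, 20, 28, 36
n = 42, Σfm = 832, mean = 19.8095
Σfm² = 21152
Σf(m − x̄)² = Σfm² − (Σfm)²/n = 21152 − 832²/42 = 4670.4762
Population variance = 4670.4762 / 42 = 111.2018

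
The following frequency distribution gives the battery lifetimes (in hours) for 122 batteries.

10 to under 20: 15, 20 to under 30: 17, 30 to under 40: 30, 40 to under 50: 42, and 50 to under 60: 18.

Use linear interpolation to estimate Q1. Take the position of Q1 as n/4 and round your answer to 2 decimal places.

29.12

Cumulative frequencies: 15, 32, 62, 104, 122
n = 122; position = n/4 = 30.5.
This falls in the class 20 to under 30: L = 20, F = 15, f = 17, h = 10.
Lower quartile ≈ 20 + ((30.5 − 15) / 17) × 10 = 29.1176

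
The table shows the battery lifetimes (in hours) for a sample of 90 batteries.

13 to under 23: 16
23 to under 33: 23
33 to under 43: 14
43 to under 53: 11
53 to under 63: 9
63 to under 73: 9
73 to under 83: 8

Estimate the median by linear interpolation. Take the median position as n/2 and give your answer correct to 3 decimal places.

Cumulative frequencies: 16, 39, 53, 64, 73, 82, 90
n = 90; position = n/2 = 45.
This falls in the class 33 to under 43: L = 33, F = 39, f = 14, h = 10.
Median ≈ 33 + ((45 − 39) / 14) × 10 = 37.2857

37.286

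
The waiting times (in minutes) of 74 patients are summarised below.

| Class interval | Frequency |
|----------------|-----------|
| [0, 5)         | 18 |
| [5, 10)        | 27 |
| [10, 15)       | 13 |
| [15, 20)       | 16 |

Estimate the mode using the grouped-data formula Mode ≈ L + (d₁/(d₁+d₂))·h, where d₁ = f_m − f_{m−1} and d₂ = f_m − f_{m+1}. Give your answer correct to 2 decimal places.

6.96

Modal class: [5, 10) (highest frequency 27).
d₁ = 27 − 18 = 9, d₂ = 27 − 13 = 14
Mode ≈ 5 + (9/(9+14)) × 5 = 5 + 1.9565 = 6.9565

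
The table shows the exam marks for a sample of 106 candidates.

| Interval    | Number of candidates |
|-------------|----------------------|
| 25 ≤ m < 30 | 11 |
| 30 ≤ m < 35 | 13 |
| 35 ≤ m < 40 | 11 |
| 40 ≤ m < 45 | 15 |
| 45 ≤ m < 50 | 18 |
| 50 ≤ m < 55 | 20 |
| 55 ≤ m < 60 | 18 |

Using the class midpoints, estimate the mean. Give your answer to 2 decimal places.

44.48

Midpoints: 27.5, 32.5, 37.5, 42.5, 47.5, 52.5, 57.5
Σfm = 11×27.5 + 13×32.5 + 11×37.5 + 15×42.5 + 18×47.5 + 20×52.5 + 18×57.5 = 4715
n = Σf = 106
Mean = 4715 / 106 = 44.4811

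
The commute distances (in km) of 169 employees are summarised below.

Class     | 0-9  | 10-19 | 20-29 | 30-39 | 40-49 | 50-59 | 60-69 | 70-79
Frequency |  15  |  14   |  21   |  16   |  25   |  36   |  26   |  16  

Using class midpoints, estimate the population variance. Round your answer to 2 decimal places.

Midpoints: 4.5, 14.5, 24.5, 34.5, 44.5, 54.5, 64.5, 74.5
n = 169, Σfm = 7280.5, mean = 43.0799
Σfm² = 388302.25
Σf(m − x̄)² = Σfm² − (Σfm)²/n = 388302.25 − 7280.5²/169 = 74659.1716
Population variance = 74659.1716 / 169 = 441.7702

441.77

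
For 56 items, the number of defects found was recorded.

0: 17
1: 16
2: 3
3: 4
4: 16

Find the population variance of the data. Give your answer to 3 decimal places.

2.652

Values: 0, 1, 2, 3, 4
n = 56, Σfx = 98, mean = 1.7500
Σfx² = 320
Σf(x − x̄)² = Σfx² − (Σfx)²/n = 320 − 98²/56 = 148.5000
Population variance = 148.5000 / 56 = 2.6518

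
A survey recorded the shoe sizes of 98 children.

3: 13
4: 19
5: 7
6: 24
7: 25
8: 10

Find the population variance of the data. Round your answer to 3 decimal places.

2.546

Values: 3, 4, 5, 6, 7, 8
n = 98, Σfx = 549, mean = 5.6020
Σfx² = 3325
Σf(x − x̄)² = Σfx² − (Σfx)²/n = 3325 − 549²/98 = 249.4796
Population variance = 249.4796 / 98 = 2.5457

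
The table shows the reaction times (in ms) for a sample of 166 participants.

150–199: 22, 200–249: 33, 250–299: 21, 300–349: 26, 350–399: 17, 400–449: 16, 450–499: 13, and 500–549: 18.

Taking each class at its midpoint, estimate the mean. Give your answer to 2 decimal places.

326.61

Midpoints: 174.5, 224.5, 274.5, 324.5, 374.5, 424.5, 474.5, 524.5
Σfm = 22×174.5 + 33×224.5 + 21×274.5 + 26×324.5 + 17×374.5 + 16×424.5 + 13×474.5 + 18×524.5 = 54217
n = Σf = 166
Mean = 54217 / 166 = 326.6084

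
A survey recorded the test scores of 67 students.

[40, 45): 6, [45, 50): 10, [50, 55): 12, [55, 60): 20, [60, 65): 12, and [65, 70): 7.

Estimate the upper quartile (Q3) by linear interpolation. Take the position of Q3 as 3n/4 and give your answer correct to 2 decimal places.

60.94

Cumulative frequencies: 6, 16, 28, 48, 60, 67
n = 67; position = 3n/4 = 50.25.
This falls in the class [60, 65): L = 60, F = 48, f = 12, h = 5.
Upper quartile ≈ 60 + ((50.25 − 48) / 12) × 5 = 60.9375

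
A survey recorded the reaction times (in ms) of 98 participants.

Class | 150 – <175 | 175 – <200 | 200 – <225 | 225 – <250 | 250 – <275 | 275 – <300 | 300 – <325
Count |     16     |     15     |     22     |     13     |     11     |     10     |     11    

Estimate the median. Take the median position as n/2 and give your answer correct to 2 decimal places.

220.45

Cumulative frequencies: 16, 31, 53, 66, 77, 87, 98
n = 98; position = n/2 = 49.
This falls in the class 200 – <225: L = 200, F = 31, f = 22, h = 25.
Median ≈ 200 + ((49 − 31) / 22) × 25 = 220.4545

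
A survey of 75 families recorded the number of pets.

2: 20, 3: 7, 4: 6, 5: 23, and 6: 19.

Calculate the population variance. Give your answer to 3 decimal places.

2.445

Values: 2, 3, 4, 5, 6
n = 75, Σfx = 314, mean = 4.1867
Σfx² = 1498
Σf(x − x̄)² = Σfx² − (Σfx)²/n = 1498 − 314²/75 = 183.3867
Population variance = 183.3867 / 75 = 2.4452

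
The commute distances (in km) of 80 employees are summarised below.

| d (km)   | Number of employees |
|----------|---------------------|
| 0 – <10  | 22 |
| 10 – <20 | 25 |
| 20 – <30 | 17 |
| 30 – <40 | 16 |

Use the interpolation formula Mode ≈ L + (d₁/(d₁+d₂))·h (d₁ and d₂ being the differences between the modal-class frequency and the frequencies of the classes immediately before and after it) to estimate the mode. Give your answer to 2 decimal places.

Modal class: 10 – <20 (highest frequency 25).
d₁ = 25 − 22 = 3, d₂ = 25 − 17 = 8
Mode ≈ 10 + (3/(3+8)) × 10 = 10 + 2.7273 = 12.7273

12.73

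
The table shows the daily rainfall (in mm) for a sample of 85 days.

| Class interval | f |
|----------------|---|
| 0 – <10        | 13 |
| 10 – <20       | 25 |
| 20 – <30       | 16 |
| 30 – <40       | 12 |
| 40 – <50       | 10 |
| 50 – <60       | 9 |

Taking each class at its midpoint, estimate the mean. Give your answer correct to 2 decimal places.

25.94

Midpoints: 5, 15, 25, 35, 45, 55
Σfm = 13×5 + 25×15 + 16×25 + 12×35 + 10×45 + 9×55 = 2205
n = Σf = 85
Mean = 2205 / 85 = 25.9412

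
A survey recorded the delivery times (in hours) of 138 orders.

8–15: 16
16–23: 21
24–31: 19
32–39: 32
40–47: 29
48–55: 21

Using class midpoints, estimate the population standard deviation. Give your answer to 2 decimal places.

12.73

Midpoints: 11.5, 19.5, 27.5, 35.5, 43.5, 51.5
n = 138, Σfm = 4595, mean = 33.2971
Σfm² = 175370.5
Σf(m − x̄)² = Σfm² − (Σfm)²/n = 175370.5 − 4595²/138 = 22370.3188
Population variance = 22370.3188 / 138 = 162.1038
Standard deviation = √162.1038 = 12.7320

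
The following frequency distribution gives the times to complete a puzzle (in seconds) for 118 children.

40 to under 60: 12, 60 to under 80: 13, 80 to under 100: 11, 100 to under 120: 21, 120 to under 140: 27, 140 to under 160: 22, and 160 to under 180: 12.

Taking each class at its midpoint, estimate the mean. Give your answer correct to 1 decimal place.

115.8

Midpoints: 50, 70, 90, 110, 130, 150, 170
Σfm = 12×50 + 13×70 + 11×90 + 21×110 + 27×130 + 22×150 + 12×170 = 13660
n = Σf = 118
Mean = 13660 / 118 = 115.7627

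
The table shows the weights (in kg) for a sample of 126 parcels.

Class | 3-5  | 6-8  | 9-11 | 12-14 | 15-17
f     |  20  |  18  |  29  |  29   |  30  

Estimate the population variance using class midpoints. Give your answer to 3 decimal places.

17.098

Midpoints: 4, 7, 10, 13, 16
n = 126, Σfm = 1353, mean = 10.7381
Σfm² = 16683
Σf(m − x̄)² = Σfm² − (Σfm)²/n = 16683 − 1353²/126 = 2154.3571
Population variance = 2154.3571 / 126 = 17.0981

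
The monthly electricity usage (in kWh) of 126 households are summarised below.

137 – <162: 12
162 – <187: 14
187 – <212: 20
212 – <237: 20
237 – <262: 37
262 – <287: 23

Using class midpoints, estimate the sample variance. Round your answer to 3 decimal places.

Midpoints: 149.5, 174.5, 199.5, 224.5, 249.5, 274.5
n = 126, Σfm = 28262, mean = 224.3016
Σfm² = 6534831.5
Σf(m − x̄)² = Σfm² − (Σfm)²/n = 6534831.5 − 28262²/126 = 195620.0397
Sample variance = 195620.0397 / 125 = 1564.9603

1564.960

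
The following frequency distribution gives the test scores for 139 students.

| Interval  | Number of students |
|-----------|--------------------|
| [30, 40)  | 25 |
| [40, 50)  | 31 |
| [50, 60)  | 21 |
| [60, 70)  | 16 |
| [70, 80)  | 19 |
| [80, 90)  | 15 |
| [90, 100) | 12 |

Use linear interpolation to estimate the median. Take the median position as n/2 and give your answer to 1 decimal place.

56.4

Cumulative frequencies: 25, 56, 77, 93, 112, 127, 139
n = 139; position = n/2 = 69.5.
This falls in the class [50, 60): L = 50, F = 56, f = 21, h = 10.
Median ≈ 50 + ((69.5 − 56) / 21) × 10 = 56.4286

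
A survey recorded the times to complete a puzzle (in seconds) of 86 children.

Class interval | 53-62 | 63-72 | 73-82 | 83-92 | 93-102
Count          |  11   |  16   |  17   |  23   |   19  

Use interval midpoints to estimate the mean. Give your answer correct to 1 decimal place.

80.2

Midpoints: 57.5, 67.5, 77.5, 87.5, 97.5
Σfm = 11×57.5 + 16×67.5 + 17×77.5 + 23×87.5 + 19×97.5 = 6895
n = Σf = 86
Mean = 6895 / 86 = 80.1744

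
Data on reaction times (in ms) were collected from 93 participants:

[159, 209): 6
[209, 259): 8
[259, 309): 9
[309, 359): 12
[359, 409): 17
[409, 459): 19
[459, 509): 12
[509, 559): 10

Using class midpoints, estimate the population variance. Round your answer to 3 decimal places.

10019.655

Midpoints: 184, 234, 284, 334, 384, 434, 484, 534
n = 93, Σfm = 35462, mean = 381.3118
Σfm² = 14453908
Σf(m − x̄)² = Σfm² − (Σfm)²/n = 14453908 − 35462²/93 = 931827.9570
Population variance = 931827.9570 / 93 = 10019.6555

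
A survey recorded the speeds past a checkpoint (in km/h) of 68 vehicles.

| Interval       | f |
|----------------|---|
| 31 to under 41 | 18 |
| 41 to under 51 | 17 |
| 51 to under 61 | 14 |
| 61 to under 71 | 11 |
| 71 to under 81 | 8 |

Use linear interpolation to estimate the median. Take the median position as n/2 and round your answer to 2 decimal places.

Cumulative frequencies: 18, 35, 49, 60, 68
n = 68; position = n/2 = 34.
This falls in the class 41 to under 51: L = 41, F = 18, f = 17, h = 10.
Median ≈ 41 + ((34 − 18) / 17) × 10 = 50.4118

50.41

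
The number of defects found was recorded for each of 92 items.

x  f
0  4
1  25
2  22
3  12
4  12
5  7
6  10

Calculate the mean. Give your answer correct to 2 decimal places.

2.70

Values: 0, 1, 2, 3, 4, 5, 6
Σfx = 4×0 + 25×1 + 22×2 + 12×3 + 12×4 + 7×5 + 10×6 = 248
n = Σf = 92
Mean = 248 / 92 = 2.6957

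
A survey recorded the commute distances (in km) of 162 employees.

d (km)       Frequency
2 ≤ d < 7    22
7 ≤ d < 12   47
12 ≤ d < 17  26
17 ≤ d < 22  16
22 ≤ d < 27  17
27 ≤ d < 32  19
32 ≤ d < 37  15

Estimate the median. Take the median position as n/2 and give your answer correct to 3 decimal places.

Cumulative frequencies: 22, 69, 95, 111, 128, 147, 162
n = 162; position = n/2 = 81.
This falls in the class 12 ≤ d < 17: L = 12, F = 69, f = 26, h = 5.
Median ≈ 12 + ((81 − 69) / 26) × 5 = 14.3077

14.308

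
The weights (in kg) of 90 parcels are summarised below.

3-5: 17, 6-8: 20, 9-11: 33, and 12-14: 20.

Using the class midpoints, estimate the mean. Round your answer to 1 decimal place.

Midpoints: 4, 7, 10, 13
Σfm = 17×4 + 20×7 + 33×10 + 20×13 = 798
n = Σf = 90
Mean = 798 / 90 = 8.8667

8.9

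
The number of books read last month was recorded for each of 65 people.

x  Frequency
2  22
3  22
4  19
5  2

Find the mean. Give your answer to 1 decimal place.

3.0

Values: 2, 3, 4, 5
Σfx = 22×2 + 22×3 + 19×4 + 2×5 = 196
n = Σf = 65
Mean = 196 / 65 = 3.0154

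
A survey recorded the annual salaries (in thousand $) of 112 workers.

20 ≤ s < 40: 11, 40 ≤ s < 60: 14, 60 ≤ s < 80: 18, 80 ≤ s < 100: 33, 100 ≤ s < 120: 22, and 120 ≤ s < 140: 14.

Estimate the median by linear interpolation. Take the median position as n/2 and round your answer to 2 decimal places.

87.88

Cumulative frequencies: 11, 25, 43, 76, 98, 112
n = 112; position = n/2 = 56.
This falls in the class 80 ≤ s < 100: L = 80, F = 43, f = 33, h = 20.
Median ≈ 80 + ((56 − 43) / 33) × 20 = 87.8788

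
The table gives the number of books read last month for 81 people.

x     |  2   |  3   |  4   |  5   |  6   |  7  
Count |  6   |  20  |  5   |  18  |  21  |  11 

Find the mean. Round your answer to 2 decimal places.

Values: 2, 3, 4, 5, 6, 7
Σfx = 6×2 + 20×3 + 5×4 + 18×5 + 21×6 + 11×7 = 385
n = Σf = 81
Mean = 385 / 81 = 4.7531

4.75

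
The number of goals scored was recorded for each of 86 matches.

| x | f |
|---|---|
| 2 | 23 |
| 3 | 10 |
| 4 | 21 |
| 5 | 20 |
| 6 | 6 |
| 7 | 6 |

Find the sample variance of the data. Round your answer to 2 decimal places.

2.35

Values: 2, 3, 4, 5, 6, 7
n = 86, Σfx = 338, mean = 3.9302
Σfx² = 1528
Σf(x − x̄)² = Σfx² − (Σfx)²/n = 1528 − 338²/86 = 199.5814
Sample variance = 199.5814 / 85 = 2.3480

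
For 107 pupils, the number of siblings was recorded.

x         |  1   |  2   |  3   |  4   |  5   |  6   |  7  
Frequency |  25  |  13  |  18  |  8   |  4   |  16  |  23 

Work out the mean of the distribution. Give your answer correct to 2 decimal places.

Values: 1, 2, 3, 4, 5, 6, 7
Σfx = 25×1 + 13×2 + 18×3 + 8×4 + 4×5 + 16×6 + 23×7 = 414
n = Σf = 107
Mean = 414 / 107 = 3.8692

3.87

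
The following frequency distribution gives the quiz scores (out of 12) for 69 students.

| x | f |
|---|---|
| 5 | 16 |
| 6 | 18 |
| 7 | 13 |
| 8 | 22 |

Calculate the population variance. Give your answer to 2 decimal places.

1.34

Values: 5, 6, 7, 8
n = 69, Σfx = 455, mean = 6.5942
Σfx² = 3093
Σf(x − x̄)² = Σfx² − (Σfx)²/n = 3093 − 455²/69 = 92.6377
Population variance = 92.6377 / 69 = 1.3426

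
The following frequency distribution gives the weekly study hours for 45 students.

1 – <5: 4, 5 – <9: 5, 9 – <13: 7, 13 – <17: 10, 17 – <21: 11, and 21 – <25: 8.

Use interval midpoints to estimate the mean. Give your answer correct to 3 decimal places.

14.822

Midpoints: 3, 7, 11, 15, 19, 23
Σfm = 4×3 + 5×7 + 7×11 + 10×15 + 11×19 + 8×23 = 667
n = Σf = 45
Mean = 667 / 45 = 14.8222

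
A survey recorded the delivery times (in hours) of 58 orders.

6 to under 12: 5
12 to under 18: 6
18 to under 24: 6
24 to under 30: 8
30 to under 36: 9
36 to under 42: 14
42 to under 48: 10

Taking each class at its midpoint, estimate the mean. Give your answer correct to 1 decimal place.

Midpoints: 9, 15, 21, 27, 33, 39, 45
Σfm = 5×9 + 6×15 + 6×21 + 8×27 + 9×33 + 14×39 + 10×45 = 1770
n = Σf = 58
Mean = 1770 / 58 = 30.5172

30.5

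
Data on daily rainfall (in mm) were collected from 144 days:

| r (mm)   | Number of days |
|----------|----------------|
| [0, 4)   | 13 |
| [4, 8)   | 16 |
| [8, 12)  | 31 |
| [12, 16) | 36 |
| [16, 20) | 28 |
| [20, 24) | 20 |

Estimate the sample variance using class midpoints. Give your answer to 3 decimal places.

Midpoints: 2, 6, 10, 14, 18, 22
n = 144, Σfm = 1880, mean = 13.0556
Σfm² = 29536
Σf(m − x̄)² = Σfm² − (Σfm)²/n = 29536 − 1880²/144 = 4991.5556
Sample variance = 4991.5556 / 143 = 34.9060

34.906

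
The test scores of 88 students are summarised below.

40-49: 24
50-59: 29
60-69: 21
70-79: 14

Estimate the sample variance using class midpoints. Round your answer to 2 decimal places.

107.93

Midpoints: 44.5, 54.5, 64.5, 74.5
n = 88, Σfm = 5046, mean = 57.3409
Σfm² = 298732
Σf(m − x̄)² = Σfm² − (Σfm)²/n = 298732 − 5046²/88 = 9389.7727
Sample variance = 9389.7727 / 87 = 107.9284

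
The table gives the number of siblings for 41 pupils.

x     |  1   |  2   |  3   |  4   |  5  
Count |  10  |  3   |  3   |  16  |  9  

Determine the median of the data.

Cumulative frequencies: 10, 13, 16, 32, 41
n = 41, so the median is the value in position (n+1)/2 = 21.
Position 21 falls at value 4.

4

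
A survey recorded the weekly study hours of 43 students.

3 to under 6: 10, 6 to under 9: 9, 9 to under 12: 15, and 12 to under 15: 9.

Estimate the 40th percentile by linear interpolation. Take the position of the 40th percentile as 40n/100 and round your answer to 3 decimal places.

Cumulative frequencies: 10, 19, 34, 43
n = 43; position = 40n/100 = 17.2.
This falls in the class 6 to under 9: L = 6, F = 10, f = 9, h = 3.
40th percentile ≈ 6 + ((17.2 − 10) / 9) × 3 = 8.4000

8.400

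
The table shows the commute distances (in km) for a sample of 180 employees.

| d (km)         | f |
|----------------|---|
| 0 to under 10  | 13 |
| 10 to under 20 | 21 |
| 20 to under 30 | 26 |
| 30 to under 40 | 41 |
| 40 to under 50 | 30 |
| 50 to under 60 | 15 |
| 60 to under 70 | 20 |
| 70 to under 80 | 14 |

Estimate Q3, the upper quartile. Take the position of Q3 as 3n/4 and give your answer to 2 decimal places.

Cumulative frequencies: 13, 34, 60, 101, 131, 146, 166, 180
n = 180; position = 3n/4 = 135.
This falls in the class 50 to under 60: L = 50, F = 131, f = 15, h = 10.
Upper quartile ≈ 50 + ((135 − 131) / 15) × 10 = 52.6667

52.67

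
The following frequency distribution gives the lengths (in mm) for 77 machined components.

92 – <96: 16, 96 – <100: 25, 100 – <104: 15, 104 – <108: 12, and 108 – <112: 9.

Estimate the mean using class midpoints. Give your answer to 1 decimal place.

Midpoints: 94, 98, 102, 106, 110
Σfm = 16×94 + 25×98 + 15×102 + 12×106 + 9×110 = 7746
n = Σf = 77
Mean = 7746 / 77 = 100.5974

100.6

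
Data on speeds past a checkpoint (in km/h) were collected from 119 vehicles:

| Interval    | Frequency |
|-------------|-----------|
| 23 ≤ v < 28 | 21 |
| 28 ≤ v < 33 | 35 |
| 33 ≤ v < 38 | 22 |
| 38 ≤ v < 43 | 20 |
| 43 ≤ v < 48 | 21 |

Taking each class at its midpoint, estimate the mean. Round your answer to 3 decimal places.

34.870

Midpoints: 25.5, 30.5, 35.5, 40.5, 45.5
Σfm = 21×25.5 + 35×30.5 + 22×35.5 + 20×40.5 + 21×45.5 = 4149.5
n = Σf = 119
Mean = 4149.5 / 119 = 34.8697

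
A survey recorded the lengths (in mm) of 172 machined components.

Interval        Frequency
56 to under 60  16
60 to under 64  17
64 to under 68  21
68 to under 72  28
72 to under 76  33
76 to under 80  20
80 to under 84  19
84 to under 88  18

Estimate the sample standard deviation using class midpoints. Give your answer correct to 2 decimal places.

Midpoints: 58, 62, 66, 70, 74, 78, 82, 86
n = 172, Σfm = 12436, mean = 72.3023
Σfm² = 911120
Σf(m − x̄)² = Σfm² − (Σfm)²/n = 911120 − 12436²/172 = 11968.2791
Sample variance = 11968.2791 / 171 = 69.9899
Standard deviation = √69.9899 = 8.3660

8.37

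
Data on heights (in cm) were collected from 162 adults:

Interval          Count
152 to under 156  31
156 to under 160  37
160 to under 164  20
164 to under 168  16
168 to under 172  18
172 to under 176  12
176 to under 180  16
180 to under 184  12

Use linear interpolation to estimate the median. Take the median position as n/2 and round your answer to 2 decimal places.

Cumulative frequencies: 31, 68, 88, 104, 122, 134, 150, 162
n = 162; position = n/2 = 81.
This falls in the class 160 to under 164: L = 160, F = 68, f = 20, h = 4.
Median ≈ 160 + ((81 − 68) / 20) × 4 = 162.6000

162.60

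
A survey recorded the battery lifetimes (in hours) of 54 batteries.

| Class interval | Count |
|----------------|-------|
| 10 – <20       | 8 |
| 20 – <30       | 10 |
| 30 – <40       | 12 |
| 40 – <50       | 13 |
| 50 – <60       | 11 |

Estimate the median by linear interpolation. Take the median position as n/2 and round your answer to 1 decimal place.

Cumulative frequencies: 8, 18, 30, 43, 54
n = 54; position = n/2 = 27.
This falls in the class 30 – <40: L = 30, F = 18, f = 12, h = 10.
Median ≈ 30 + ((27 − 18) / 12) × 10 = 37.5000

37.5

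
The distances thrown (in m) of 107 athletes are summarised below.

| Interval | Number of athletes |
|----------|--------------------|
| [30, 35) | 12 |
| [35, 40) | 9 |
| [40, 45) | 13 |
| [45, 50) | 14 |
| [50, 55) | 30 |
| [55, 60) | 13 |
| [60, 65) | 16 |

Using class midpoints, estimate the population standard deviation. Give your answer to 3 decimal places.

9.300

Midpoints: 32.5, 37.5, 42.5, 47.5, 52.5, 57.5, 62.5
n = 107, Σfm = 5267.5, mean = 49.2290
Σfm² = 268568.75
Σf(m − x̄)² = Σfm² − (Σfm)²/n = 268568.75 − 5267.5²/107 = 9255.1402
Population variance = 9255.1402 / 107 = 86.4966
Standard deviation = √86.4966 = 9.3004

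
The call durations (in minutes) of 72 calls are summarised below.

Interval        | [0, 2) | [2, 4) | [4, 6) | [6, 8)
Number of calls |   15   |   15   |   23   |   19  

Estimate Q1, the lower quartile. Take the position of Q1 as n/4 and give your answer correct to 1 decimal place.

2.4

Cumulative frequencies: 15, 30, 53, 72
n = 72; position = n/4 = 18.
This falls in the class [2, 4): L = 2, F = 15, f = 15, h = 2.
Lower quartile ≈ 2 + ((18 − 15) / 15) × 2 = 2.4000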